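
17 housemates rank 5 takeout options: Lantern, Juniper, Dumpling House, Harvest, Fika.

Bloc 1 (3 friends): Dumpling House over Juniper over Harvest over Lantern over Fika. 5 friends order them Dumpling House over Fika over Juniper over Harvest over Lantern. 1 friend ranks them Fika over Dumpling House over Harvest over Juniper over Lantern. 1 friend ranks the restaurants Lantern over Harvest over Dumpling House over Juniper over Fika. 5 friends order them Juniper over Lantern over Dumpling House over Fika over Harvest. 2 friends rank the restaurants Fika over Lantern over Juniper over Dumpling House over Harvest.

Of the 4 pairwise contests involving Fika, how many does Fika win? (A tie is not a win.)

Fika against each rival (17 friends):
Fika vs Lantern: Lantern wins 9–8.
Fika vs Juniper: Fika preferred on 5+1+2 = 8 ballots; Juniper wins 9–8.
Fika vs Dumpling House: Dumpling House wins 14–3.
Fika–Harvest: Fika 13–4.
Fika beats Harvest; loses to Lantern, Juniper, Dumpling House — 1 pairwise win.

1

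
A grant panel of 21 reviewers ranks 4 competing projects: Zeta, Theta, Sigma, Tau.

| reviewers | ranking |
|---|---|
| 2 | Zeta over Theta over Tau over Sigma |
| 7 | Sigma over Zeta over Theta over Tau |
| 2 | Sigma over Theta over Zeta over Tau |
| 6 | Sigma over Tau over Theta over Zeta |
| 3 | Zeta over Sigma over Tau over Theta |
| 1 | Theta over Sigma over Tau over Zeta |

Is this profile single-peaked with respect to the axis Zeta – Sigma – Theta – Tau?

no

Axis positions: Zeta=1, Sigma=2, Theta=3, Tau=4.
Ballot type 1: ranking walks positions 1-3-4-2; Theta is ranked above Sigma even though Sigma lies between Theta and the peak Zeta on the axis — preferences dip and rise again. Not single-peaked.
Ballot type 2 (peak Sigma at position 2): ranking walks positions 2-1-3-4, expanding outward from the peak — single-peaked.
Ballot type 3 (peak Sigma at position 2): ranking walks positions 2-3-1-4, expanding outward from the peak — single-peaked.
Ballot type 4: ranking walks positions 2-4-3-1; Tau is ranked above Theta even though Theta lies between Tau and the peak Sigma on the axis — preferences dip and rise again. Not single-peaked.
Ballot type 5: ranking walks positions 1-2-4-3; Tau is ranked above Theta even though Theta lies between Tau and the peak Zeta on the axis — preferences dip and rise again. Not single-peaked.
Ballot type 6 (peak Theta at position 3): ranking walks positions 3-2-4-1, expanding outward from the peak — single-peaked.
Ballot type 1 violates single-peakedness, so the profile is not single-peaked on this axis.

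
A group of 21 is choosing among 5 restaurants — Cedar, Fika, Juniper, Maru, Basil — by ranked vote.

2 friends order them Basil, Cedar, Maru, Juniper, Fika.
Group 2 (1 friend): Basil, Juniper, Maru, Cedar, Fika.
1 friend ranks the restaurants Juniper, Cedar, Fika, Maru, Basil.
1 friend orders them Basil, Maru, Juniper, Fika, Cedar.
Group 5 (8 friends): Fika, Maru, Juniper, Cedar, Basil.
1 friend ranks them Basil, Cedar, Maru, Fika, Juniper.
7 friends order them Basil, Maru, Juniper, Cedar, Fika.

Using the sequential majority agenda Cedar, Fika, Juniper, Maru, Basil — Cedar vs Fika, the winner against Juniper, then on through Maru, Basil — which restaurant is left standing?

Basil

Round 1: Cedar vs Fika — 12–9, Cedar advances.
Round 2: Cedar vs Juniper — 3–18, Juniper advances.
Round 3: Juniper vs Maru — 2–19, Maru advances.
Round 4: Maru vs Basil — 9–12, Basil advances.
Basil survives the agenda.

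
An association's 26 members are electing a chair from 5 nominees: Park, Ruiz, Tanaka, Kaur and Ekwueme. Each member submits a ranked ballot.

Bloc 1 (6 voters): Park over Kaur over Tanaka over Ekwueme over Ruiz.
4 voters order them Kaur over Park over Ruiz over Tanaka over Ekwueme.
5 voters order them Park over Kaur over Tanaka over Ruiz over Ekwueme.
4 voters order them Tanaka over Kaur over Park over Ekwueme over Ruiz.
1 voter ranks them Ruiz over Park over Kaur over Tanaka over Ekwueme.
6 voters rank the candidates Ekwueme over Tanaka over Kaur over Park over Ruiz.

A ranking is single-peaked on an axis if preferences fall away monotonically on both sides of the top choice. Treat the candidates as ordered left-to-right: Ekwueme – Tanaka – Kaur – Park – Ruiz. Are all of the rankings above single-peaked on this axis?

yes

Axis positions: Ekwueme=1, Tanaka=2, Kaur=3, Park=4, Ruiz=5.
Bloc 1 (peak Park at position 4): ranking walks positions 4-3-2-1-5, expanding outward from the peak — single-peaked.
Bloc 2 (peak Kaur at position 3): ranking walks positions 3-4-5-2-1, expanding outward from the peak — single-peaked.
Bloc 3 (peak Park at position 4): ranking walks positions 4-3-2-5-1, expanding outward from the peak — single-peaked.
Bloc 4 (peak Tanaka at position 2): ranking walks positions 2-3-4-1-5, expanding outward from the peak — single-peaked.
Bloc 5 (peak Ruiz at position 5): ranking walks positions 5-4-3-2-1, expanding outward from the peak — single-peaked.
Bloc 6 (peak Ekwueme at position 1): ranking walks positions 1-2-3-4-5, expanding outward from the peak — single-peaked.
Every ranking is single-peaked on this axis.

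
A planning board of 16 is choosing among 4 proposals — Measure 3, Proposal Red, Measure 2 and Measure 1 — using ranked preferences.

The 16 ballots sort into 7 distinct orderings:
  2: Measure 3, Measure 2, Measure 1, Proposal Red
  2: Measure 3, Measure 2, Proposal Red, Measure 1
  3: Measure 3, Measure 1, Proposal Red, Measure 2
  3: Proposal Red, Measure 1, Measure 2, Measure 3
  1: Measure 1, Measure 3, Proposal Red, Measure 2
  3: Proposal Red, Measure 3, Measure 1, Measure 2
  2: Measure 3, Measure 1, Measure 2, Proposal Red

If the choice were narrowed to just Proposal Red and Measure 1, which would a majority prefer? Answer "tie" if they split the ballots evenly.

Ballots ranking Proposal Red above Measure 1: 2 + 3 + 3 = 8.
Ballots ranking Measure 1 above Proposal Red: 16 − 8 = 8.
8–8: the pair ties.

tie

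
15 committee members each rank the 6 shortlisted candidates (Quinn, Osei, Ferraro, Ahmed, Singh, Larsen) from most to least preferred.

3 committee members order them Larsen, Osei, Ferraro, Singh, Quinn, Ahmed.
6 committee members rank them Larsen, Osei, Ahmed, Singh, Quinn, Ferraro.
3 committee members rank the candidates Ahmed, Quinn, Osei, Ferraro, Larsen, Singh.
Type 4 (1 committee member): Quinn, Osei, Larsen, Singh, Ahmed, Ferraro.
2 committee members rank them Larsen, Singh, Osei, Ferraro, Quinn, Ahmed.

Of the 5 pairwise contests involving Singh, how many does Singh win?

Singh against each rival (15 committee members):
Singh–Quinn: Singh 11–4.
Singh vs Osei: Singh is ranked higher on 2 ballots, Osei on 13. Osei wins 13–2.
Singh–Ferraro: Singh 9–6.
Singh vs Ahmed: Singh is ranked higher on 3+1+2 = 6 ballots, Ahmed on 9. Ahmed wins 9–6.
Singh vs Larsen: Singh is ranked higher on 0 ballots, Larsen on 15. Larsen wins 15–0.
Singh beats Quinn, Ferraro; loses to Osei, Ahmed, Larsen — 2 pairwise wins.

2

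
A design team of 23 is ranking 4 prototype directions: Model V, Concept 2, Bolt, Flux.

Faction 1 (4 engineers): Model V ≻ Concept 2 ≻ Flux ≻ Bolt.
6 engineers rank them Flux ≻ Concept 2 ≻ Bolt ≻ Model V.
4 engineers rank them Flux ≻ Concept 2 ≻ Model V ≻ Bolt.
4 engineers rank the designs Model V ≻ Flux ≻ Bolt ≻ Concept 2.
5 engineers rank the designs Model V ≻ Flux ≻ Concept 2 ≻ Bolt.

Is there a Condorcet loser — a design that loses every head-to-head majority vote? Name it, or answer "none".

Pairwise majorities:
Model V–Concept 2: Model V 13–10.
Model V vs Bolt: Model V, 17–6.
Model V vs Flux: Model V wins 13–10.
Concept 2 vs Bolt: Concept 2, 19–4.
Concept 2–Flux: Flux 19–4.
Bolt vs Flux: Bolt preferred on 0 ballots; Flux wins 23–0.
Bolt is beaten in every head-to-head and is the Condorcet loser.

Bolt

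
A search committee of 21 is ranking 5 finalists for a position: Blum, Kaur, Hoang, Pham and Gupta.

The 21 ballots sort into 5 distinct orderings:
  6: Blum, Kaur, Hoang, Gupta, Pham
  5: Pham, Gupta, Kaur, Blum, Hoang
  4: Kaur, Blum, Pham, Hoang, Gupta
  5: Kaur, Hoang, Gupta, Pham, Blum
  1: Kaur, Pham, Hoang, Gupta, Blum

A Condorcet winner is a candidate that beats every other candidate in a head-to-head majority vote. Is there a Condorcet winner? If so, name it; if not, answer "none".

Pairwise majorities:
Blum vs Kaur: 6 to 15, Kaur.
Blum vs Hoang: Blum preferred on 6+5+4 = 15 ballots; Blum wins 15–6.
Blum vs Pham: Blum preferred on 6+4 = 10 ballots; Pham wins 11–10.
Blum vs Gupta: Blum preferred on 6+4 = 10 ballots; Gupta wins 11–10.
Kaur vs Hoang: Kaur is ranked higher on 6+5+4+5+1 = 21 ballots, Hoang on 0. Kaur wins 21–0.
Kaur vs Pham: 6+4+5+1 = 16 for Kaur, 5 for Pham — Kaur by 16–5.
Kaur vs Gupta: Kaur is ranked higher on 6+4+5+1 = 16 ballots, Gupta on 5. Kaur wins 16–5.
Hoang vs Pham: 6+5 = 11 for Hoang, 10 for Pham — Hoang by 11–10.
Hoang vs Gupta: Hoang preferred on 6+4+5+1 = 16 ballots; Hoang wins 16–5.
Pham vs Gupta: 5+4+1 = 10 for Pham, 11 for Gupta — Gupta by 11–10.
Kaur wins every pairwise contest, so Kaur is the Condorcet winner.

Kaur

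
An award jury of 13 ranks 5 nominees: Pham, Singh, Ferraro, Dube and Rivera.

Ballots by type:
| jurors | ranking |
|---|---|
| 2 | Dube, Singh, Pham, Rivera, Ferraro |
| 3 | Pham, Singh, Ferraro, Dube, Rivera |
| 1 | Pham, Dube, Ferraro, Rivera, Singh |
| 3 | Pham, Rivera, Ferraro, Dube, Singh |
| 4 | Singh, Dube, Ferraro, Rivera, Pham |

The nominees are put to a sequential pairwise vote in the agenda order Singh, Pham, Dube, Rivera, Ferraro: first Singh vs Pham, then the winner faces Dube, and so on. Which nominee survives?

Pham

Round 1: Singh vs Pham — 6–7, Pham advances.
Round 2: Pham vs Dube — 7–6, Pham advances.
Round 3: Pham vs Rivera — 9–4, Pham advances.
Round 4: Pham vs Ferraro — 9–4, Pham advances.
The agenda winner is Pham.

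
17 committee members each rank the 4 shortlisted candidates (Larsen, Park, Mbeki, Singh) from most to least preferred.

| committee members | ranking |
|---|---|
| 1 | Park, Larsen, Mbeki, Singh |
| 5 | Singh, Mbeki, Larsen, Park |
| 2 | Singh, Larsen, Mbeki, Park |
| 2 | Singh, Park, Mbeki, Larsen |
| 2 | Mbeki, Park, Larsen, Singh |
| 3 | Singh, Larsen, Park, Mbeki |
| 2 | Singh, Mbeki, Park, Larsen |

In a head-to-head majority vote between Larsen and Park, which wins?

Ballots ranking Larsen above Park: 5 + 2 + 3 = 10.
Ballots ranking Park above Larsen: 17 − 10 = 7.
Larsen wins the head-to-head 10–7.

Larsen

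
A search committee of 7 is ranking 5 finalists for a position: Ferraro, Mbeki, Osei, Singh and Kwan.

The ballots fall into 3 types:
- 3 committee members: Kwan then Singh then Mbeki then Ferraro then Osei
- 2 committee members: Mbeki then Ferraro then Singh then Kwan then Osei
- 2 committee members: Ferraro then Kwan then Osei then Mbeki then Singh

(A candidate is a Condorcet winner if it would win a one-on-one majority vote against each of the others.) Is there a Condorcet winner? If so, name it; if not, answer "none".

Pairwise majorities:
Ferraro vs Mbeki: Ferraro is ranked higher on 2 ballots, Mbeki on 5. Mbeki wins 5–2.
Ferraro vs Osei: Ferraro is ranked higher on 3+2+2 = 7 ballots, Osei on 0. Ferraro wins 7–0.
Ferraro vs Singh: Ferraro wins 4–3.
Ferraro vs Kwan: 2+2 = 4 for Ferraro, 3 for Kwan — Ferraro by 4–3.
Mbeki vs Osei: Mbeki, 5–2.
Mbeki vs Singh: Mbeki wins 4–3.
Mbeki vs Kwan: Mbeki is ranked higher on 2 ballots, Kwan on 5. Kwan wins 5–2.
Osei vs Singh: Osei preferred on 2 ballots; Singh wins 5–2.
Osei–Kwan: Kwan 7–0.
Singh vs Kwan: Kwan, 5–2.
Each candidate drops at least one matchup (Ferraro loses to Mbeki; Mbeki loses to Kwan; Osei loses to Ferraro; Singh loses to Ferraro; Kwan loses to Ferraro); the cycle Ferraro → Kwan → Mbeki → Ferraro rules out a Condorcet winner.

none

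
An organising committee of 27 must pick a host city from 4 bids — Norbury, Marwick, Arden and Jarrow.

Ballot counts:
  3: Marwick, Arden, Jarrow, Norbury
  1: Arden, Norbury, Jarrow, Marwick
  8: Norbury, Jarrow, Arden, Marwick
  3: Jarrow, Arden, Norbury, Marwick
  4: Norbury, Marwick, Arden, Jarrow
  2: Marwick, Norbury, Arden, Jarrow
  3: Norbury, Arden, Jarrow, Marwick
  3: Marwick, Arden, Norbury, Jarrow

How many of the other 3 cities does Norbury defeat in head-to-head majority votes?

Norbury against each rival (27 organisers):
Norbury vs Marwick: 19 to 8, Norbury.
Norbury vs Arden: Norbury, 17–10.
Norbury vs Jarrow: Norbury wins 21–6.
Norbury beats Marwick, Arden, Jarrow — 3 pairwise wins.

3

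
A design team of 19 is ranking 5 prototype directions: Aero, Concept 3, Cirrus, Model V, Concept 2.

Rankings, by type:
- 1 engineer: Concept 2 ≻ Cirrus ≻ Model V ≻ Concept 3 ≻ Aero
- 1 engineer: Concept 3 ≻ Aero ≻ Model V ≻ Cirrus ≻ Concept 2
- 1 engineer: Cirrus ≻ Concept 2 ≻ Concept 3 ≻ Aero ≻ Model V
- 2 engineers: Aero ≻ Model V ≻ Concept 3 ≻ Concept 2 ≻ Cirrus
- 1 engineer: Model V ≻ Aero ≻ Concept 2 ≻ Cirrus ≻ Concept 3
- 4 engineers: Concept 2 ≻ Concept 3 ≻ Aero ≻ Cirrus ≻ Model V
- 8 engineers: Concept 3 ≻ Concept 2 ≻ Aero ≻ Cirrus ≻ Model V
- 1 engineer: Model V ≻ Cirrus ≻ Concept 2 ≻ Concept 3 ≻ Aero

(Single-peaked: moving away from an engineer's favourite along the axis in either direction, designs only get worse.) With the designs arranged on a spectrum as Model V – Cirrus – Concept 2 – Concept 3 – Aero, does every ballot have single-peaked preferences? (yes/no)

Axis positions: Model V=1, Cirrus=2, Concept 2=3, Concept 3=4, Aero=5.
Type 1 (peak Concept 2 at position 3): ranking walks positions 3-2-1-4-5, expanding outward from the peak — single-peaked.
Type 2: ranking walks positions 4-5-1-2-3; Model V is ranked above Concept 2 even though Concept 2 lies between Model V and the peak Concept 3 on the axis — preferences dip and rise again. Not single-peaked.
Type 3 (peak Cirrus at position 2): ranking walks positions 2-3-4-5-1, expanding outward from the peak — single-peaked.
Type 4: ranking walks positions 5-1-4-3-2; Model V is ranked above Concept 3 even though Concept 3 lies between Model V and the peak Aero on the axis — preferences dip and rise again. Not single-peaked.
Type 5: ranking walks positions 1-5-3-2-4; Aero is ranked above Cirrus even though Cirrus lies between Aero and the peak Model V on the axis — preferences dip and rise again. Not single-peaked.
Type 6 (peak Concept 2 at position 3): ranking walks positions 3-4-5-2-1, expanding outward from the peak — single-peaked.
Type 7 (peak Concept 3 at position 4): ranking walks positions 4-3-5-2-1, expanding outward from the peak — single-peaked.
Type 8 (peak Model V at position 1): ranking walks positions 1-2-3-4-5, expanding outward from the peak — single-peaked.
Type 2 violates single-peakedness, so the profile is not single-peaked on this axis.

no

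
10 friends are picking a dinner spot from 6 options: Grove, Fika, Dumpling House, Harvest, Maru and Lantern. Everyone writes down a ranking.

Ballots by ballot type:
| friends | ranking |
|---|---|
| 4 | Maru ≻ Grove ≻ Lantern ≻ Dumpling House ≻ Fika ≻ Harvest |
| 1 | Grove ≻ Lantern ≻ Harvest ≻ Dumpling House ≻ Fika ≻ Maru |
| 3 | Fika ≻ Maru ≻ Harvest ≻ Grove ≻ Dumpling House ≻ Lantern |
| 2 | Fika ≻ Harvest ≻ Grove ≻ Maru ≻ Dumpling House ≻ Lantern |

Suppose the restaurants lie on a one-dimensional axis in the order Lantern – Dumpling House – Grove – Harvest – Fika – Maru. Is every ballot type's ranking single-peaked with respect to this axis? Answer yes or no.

Axis positions: Lantern=1, Dumpling House=2, Grove=3, Harvest=4, Fika=5, Maru=6.
Ballot type 1: ranking walks positions 6-3-1-2-5-4; Grove is ranked above Fika even though Fika lies between Grove and the peak Maru on the axis — preferences dip and rise again. Not single-peaked.
Ballot type 2: ranking walks positions 3-1-4-2-5-6; Lantern is ranked above Dumpling House even though Dumpling House lies between Lantern and the peak Grove on the axis — preferences dip and rise again. Not single-peaked.
Ballot type 3 (peak Fika at position 5): ranking walks positions 5-6-4-3-2-1, expanding outward from the peak — single-peaked.
Ballot type 4 (peak Fika at position 5): ranking walks positions 5-4-3-6-2-1, expanding outward from the peak — single-peaked.
Ballot type 1 violates single-peakedness, so the profile is not single-peaked on this axis.

no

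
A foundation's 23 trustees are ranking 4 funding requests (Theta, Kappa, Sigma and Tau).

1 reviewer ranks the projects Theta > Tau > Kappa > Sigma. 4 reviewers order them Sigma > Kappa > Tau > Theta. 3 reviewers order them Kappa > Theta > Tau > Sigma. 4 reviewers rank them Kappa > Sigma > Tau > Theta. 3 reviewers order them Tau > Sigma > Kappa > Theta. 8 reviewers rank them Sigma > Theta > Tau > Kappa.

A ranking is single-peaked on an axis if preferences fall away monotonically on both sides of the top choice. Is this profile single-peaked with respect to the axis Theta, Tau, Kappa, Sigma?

Axis positions: Theta=1, Tau=2, Kappa=3, Sigma=4.
Faction 1 (peak Theta at position 1): ranking walks positions 1-2-3-4, expanding outward from the peak — single-peaked.
Faction 2 (peak Sigma at position 4): ranking walks positions 4-3-2-1, expanding outward from the peak — single-peaked.
Faction 3: ranking walks positions 3-1-2-4; Theta is ranked above Tau even though Tau lies between Theta and the peak Kappa on the axis — preferences dip and rise again. Not single-peaked.
Faction 4 (peak Kappa at position 3): ranking walks positions 3-4-2-1, expanding outward from the peak — single-peaked.
Faction 5: ranking walks positions 2-4-3-1; Sigma is ranked above Kappa even though Kappa lies between Sigma and the peak Tau on the axis — preferences dip and rise again. Not single-peaked.
Faction 6: ranking walks positions 4-1-2-3; Theta is ranked above Kappa even though Kappa lies between Theta and the peak Sigma on the axis — preferences dip and rise again. Not single-peaked.
Faction 3 violates single-peakedness, so the profile is not single-peaked on this axis.

no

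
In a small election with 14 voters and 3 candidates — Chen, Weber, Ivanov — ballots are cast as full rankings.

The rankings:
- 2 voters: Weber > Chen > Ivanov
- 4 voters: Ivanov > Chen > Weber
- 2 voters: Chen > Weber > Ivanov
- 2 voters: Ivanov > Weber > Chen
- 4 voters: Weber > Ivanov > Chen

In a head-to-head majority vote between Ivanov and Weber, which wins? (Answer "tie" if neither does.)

Weber

Ballots ranking Ivanov above Weber: 4 + 2 = 6.
Ballots ranking Weber above Ivanov: 14 − 6 = 8.
Weber wins the head-to-head 8–6.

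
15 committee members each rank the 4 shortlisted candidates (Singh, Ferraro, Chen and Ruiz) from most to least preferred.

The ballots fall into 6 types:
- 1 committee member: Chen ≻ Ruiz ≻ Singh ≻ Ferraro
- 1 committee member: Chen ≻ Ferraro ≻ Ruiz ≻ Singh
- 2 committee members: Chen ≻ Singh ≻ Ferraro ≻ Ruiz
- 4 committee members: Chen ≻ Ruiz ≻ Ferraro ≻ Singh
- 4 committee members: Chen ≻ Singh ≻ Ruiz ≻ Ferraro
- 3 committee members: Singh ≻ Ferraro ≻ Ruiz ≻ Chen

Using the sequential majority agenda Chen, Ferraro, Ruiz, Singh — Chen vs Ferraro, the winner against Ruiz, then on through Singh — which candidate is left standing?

Round 1: Chen vs Ferraro — 12–3, Chen advances.
Round 2: Chen vs Ruiz — 12–3, Chen advances.
Round 3: Chen vs Singh — 12–3, Chen advances.
The agenda winner is Chen.

Chen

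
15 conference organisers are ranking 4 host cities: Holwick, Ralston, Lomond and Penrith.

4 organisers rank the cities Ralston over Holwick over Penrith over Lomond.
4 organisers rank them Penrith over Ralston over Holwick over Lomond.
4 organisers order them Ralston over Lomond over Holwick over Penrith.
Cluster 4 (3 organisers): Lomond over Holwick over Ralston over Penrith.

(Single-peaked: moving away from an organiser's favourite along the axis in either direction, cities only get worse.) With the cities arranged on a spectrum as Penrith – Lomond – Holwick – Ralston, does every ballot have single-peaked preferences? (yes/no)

Axis positions: Penrith=1, Lomond=2, Holwick=3, Ralston=4.
Cluster 1: ranking walks positions 4-3-1-2; Penrith is ranked above Lomond even though Lomond lies between Penrith and the peak Ralston on the axis — preferences dip and rise again. Not single-peaked.
Cluster 2: ranking walks positions 1-4-3-2; Ralston is ranked above Lomond even though Lomond lies between Ralston and the peak Penrith on the axis — preferences dip and rise again. Not single-peaked.
Cluster 3: ranking walks positions 4-2-3-1; Lomond is ranked above Holwick even though Holwick lies between Lomond and the peak Ralston on the axis — preferences dip and rise again. Not single-peaked.
Cluster 4 (peak Lomond at position 2): ranking walks positions 2-3-4-1, expanding outward from the peak — single-peaked.
Cluster 1 violates single-peakedness, so the profile is not single-peaked on this axis.

no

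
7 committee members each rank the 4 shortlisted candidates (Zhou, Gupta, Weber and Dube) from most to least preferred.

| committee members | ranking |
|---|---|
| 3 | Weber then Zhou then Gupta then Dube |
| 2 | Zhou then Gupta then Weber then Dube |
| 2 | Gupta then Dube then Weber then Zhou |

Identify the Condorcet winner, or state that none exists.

none

Pairwise majorities:
Zhou vs Gupta: Zhou, 5–2.
Zhou–Weber: Weber 5–2.
Zhou–Dube: Zhou 5–2.
Gupta vs Weber: Gupta, 4–3.
Gupta–Dube: Gupta 7–0.
Weber–Dube: Weber 5–2.
Each candidate drops at least one matchup (Zhou loses to Weber; Gupta loses to Zhou; Weber loses to Gupta; Dube loses to Zhou); the cycle Zhou > Gupta > Weber > Zhou rules out a Condorcet winner.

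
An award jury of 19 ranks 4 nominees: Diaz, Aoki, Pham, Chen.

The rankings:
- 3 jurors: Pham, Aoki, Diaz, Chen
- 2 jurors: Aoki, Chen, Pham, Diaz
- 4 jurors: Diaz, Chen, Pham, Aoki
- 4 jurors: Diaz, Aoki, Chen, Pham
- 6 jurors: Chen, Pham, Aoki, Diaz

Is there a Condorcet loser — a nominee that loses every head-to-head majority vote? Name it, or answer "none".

Pairwise majorities:
Diaz vs Aoki: 8 to 11, Aoki.
Diaz vs Pham: Pham wins 11–8.
Diaz vs Chen: Diaz, 11–8.
Aoki vs Pham: 6 to 13, Pham.
Aoki vs Chen: Chen, 10–9.
Pham vs Chen: Pham is ranked higher on 3 ballots, Chen on 16. Chen wins 16–3.
Each nominee has at least one pairwise win (Diaz beats Chen; Aoki beats Diaz; Pham beats Diaz; Chen beats Aoki) — no Condorcet loser.

none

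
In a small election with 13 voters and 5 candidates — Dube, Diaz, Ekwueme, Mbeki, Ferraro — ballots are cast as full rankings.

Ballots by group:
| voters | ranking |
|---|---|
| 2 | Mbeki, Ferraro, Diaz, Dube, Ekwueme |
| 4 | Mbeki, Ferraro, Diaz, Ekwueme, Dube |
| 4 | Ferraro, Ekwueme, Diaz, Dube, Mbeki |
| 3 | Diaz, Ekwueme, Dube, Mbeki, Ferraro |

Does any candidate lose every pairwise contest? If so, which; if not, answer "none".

Head-to-head results (13 voters):
Dube–Diaz: Diaz 13–0.
Dube vs Ekwueme: Dube preferred on 2 ballots; Ekwueme wins 11–2.
Dube vs Mbeki: Dube is ranked higher on 4+3 = 7 ballots, Mbeki on 6. Dube wins 7–6.
Dube vs Ferraro: Ferraro, 10–3.
Diaz–Ekwueme: Diaz 9–4.
Diaz vs Mbeki: Diaz, 7–6.
Diaz vs Ferraro: 3 for Diaz, 10 for Ferraro — Ferraro by 10–3.
Ekwueme vs Mbeki: Ekwueme, 7–6.
Ekwueme–Ferraro: Ferraro 10–3.
Mbeki–Ferraro: Mbeki 9–4.
Each candidate has at least one pairwise win (Dube beats Mbeki; Diaz beats Dube; Ekwueme beats Dube; Mbeki beats Ferraro; Ferraro beats Dube) — no Condorcet loser.

none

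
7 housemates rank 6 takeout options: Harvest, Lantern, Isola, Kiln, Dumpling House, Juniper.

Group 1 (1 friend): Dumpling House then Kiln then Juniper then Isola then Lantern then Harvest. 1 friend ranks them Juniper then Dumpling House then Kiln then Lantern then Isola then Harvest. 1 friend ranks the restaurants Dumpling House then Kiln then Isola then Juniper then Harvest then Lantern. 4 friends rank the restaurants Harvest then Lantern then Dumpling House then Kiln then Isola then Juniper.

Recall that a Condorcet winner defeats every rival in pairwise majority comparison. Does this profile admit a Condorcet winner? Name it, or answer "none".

Harvest

Pairwise majorities:
Harvest vs Lantern: Harvest preferred on 1+4 = 5 ballots; Harvest wins 5–2.
Harvest vs Isola: Harvest is ranked higher on 4 ballots, Isola on 3. Harvest wins 4–3.
Harvest vs Kiln: Harvest preferred on 4 ballots; Harvest wins 4–3.
Harvest vs Dumpling House: Harvest is ranked higher on 4 ballots, Dumpling House on 3. Harvest wins 4–3.
Harvest vs Juniper: Harvest preferred on 4 ballots; Harvest wins 4–3.
Lantern vs Isola: 5 to 2, Lantern.
Lantern vs Kiln: Lantern preferred on 4 ballots; Lantern wins 4–3.
Lantern vs Dumpling House: Lantern preferred on 4 ballots; Lantern wins 4–3.
Lantern vs Juniper: 4 for Lantern, 3 for Juniper — Lantern by 4–3.
Isola vs Kiln: Isola is ranked higher on 0 ballots, Kiln on 7. Kiln wins 7–0.
Isola vs Dumpling House: Isola preferred on 0 ballots; Dumpling House wins 7–0.
Isola vs Juniper: 1+4 = 5 for Isola, 2 for Juniper — Isola by 5–2.
Kiln vs Dumpling House: 0 to 7, Dumpling House.
Kiln vs Juniper: Kiln is ranked higher on 1+1+4 = 6 ballots, Juniper on 1. Kiln wins 6–1.
Dumpling House vs Juniper: Dumpling House is ranked higher on 1+1+4 = 6 ballots, Juniper on 1. Dumpling House wins 6–1.
Harvest beats each of Lantern, Isola, Kiln, Dumpling House, Juniper — Harvest is the Condorcet winner.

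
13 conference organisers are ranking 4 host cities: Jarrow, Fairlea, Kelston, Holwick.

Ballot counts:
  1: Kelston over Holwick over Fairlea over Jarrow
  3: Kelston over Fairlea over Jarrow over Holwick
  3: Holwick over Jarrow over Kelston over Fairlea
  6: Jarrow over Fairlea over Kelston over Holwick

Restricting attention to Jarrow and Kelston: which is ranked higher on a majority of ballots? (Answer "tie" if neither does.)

Jarrow

Ballots ranking Jarrow above Kelston: 3 + 6 = 9.
Ballots ranking Kelston above Jarrow: 13 − 9 = 4.
Jarrow wins the head-to-head 9–4.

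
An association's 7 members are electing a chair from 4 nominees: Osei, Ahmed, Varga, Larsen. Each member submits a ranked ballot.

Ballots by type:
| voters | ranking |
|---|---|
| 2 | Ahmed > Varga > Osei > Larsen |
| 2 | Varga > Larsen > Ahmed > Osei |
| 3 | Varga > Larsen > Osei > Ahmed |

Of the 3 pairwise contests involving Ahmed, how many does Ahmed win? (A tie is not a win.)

Ahmed against each rival (7 voters):
Ahmed vs Osei: Ahmed wins 4–3.
Ahmed vs Varga: 2 to 5, Varga.
Ahmed vs Larsen: Larsen wins 5–2.
Ahmed beats Osei; loses to Varga, Larsen — 1 pairwise win.

1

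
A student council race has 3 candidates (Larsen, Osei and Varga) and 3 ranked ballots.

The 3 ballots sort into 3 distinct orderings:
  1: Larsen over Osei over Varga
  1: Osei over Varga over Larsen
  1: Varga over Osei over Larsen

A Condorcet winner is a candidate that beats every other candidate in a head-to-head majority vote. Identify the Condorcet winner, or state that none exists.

Osei

Pairwise majorities:
Larsen vs Osei: Osei wins 2–1.
Larsen vs Varga: Varga wins 2–1.
Osei vs Varga: Osei wins 2–1.
Only Osei has no losses; Osei is the Condorcet winner.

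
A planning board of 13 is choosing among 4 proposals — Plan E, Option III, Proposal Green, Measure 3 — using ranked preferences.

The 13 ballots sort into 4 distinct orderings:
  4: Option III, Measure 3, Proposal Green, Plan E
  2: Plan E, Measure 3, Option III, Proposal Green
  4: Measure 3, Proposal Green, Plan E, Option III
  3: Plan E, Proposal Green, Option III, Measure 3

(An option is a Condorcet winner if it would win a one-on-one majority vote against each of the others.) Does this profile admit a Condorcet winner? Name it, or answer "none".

none

Head-to-head results (13 council members):
Plan E vs Option III: Plan E, 9–4.
Plan E vs Proposal Green: Proposal Green wins 8–5.
Plan E vs Measure 3: Measure 3 wins 8–5.
Option III–Proposal Green: Proposal Green 7–6.
Option III vs Measure 3: Option III wins 7–6.
Proposal Green–Measure 3: Measure 3 10–3.
No option is unbeaten: Plan E loses to Proposal Green; Option III loses to Plan E; Proposal Green loses to Measure 3; Measure 3 loses to Option III. In particular Plan E beats Option III beats Measure 3 beats Plan E is a majority cycle — no Condorcet winner exists.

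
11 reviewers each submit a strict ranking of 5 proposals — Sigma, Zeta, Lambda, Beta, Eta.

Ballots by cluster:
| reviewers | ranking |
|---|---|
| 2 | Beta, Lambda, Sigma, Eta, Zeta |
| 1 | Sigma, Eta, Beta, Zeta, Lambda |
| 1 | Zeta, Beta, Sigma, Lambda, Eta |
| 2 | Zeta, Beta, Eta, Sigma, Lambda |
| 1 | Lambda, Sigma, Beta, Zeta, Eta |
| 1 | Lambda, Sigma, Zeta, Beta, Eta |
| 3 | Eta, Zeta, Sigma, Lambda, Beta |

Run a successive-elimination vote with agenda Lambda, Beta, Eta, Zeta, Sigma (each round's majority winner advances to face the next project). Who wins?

Zeta

Round 1: Lambda vs Beta — 5–6, Beta advances.
Round 2: Beta vs Eta — 7–4, Beta advances.
Round 3: Beta vs Zeta — 4–7, Zeta advances.
Round 4: Zeta vs Sigma — 6–5, Zeta advances.
Zeta survives the agenda.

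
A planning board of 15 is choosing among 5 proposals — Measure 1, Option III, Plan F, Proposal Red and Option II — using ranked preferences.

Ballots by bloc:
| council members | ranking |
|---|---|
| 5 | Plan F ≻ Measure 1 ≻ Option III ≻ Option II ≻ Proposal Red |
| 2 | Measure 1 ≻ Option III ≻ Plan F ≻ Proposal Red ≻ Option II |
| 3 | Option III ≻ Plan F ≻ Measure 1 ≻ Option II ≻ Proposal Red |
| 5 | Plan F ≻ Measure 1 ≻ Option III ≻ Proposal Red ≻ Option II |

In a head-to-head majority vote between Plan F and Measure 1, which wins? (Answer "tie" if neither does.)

Ballots ranking Plan F above Measure 1: 5 + 3 + 5 = 13.
Ballots ranking Measure 1 above Plan F: 15 − 13 = 2.
Plan F wins the head-to-head 13–2.

Plan F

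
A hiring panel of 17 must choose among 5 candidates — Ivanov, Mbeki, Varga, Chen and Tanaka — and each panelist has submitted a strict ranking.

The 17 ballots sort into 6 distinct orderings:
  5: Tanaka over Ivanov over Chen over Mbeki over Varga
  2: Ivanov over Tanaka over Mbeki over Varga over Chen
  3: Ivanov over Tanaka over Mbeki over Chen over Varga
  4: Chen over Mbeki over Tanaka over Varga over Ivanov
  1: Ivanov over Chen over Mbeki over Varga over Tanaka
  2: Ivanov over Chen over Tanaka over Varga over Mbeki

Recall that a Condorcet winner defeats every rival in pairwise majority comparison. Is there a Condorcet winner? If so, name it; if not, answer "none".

Tanaka

Check each pair by majority over 17 ballots:
Ivanov vs Mbeki: Ivanov is ranked higher on 5+2+3+1+2 = 13 ballots, Mbeki on 4. Ivanov wins 13–4.
Ivanov vs Varga: Ivanov preferred on 5+2+3+1+2 = 13 ballots; Ivanov wins 13–4.
Ivanov vs Chen: 5+2+3+1+2 = 13 for Ivanov, 4 for Chen — Ivanov by 13–4.
Ivanov vs Tanaka: 8 to 9, Tanaka.
Mbeki vs Varga: Mbeki preferred on 5+2+3+4+1 = 15 ballots; Mbeki wins 15–2.
Mbeki vs Chen: Mbeki preferred on 2+3 = 5 ballots; Chen wins 12–5.
Mbeki vs Tanaka: Mbeki preferred on 4+1 = 5 ballots; Tanaka wins 12–5.
Varga vs Chen: 2 for Varga, 15 for Chen — Chen by 15–2.
Varga vs Tanaka: 1 for Varga, 16 for Tanaka — Tanaka by 16–1.
Chen vs Tanaka: 4+1+2 = 7 for Chen, 10 for Tanaka — Tanaka by 10–7.
Only Tanaka has no losses; Tanaka is the Condorcet winner.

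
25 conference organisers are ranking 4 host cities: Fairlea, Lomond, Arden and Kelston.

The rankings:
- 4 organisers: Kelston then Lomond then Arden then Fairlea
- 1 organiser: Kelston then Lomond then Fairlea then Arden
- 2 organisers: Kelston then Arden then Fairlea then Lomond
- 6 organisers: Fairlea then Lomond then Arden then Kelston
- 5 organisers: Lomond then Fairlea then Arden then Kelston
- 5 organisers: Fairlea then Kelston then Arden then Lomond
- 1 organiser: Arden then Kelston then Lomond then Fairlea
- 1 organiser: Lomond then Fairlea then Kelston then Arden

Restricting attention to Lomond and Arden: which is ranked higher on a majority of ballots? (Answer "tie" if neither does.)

Ballots ranking Lomond above Arden: 4 + 1 + 6 + 5 + 1 = 17.
Ballots ranking Arden above Lomond: 25 − 17 = 8.
Lomond wins the head-to-head 17–8.

Lomond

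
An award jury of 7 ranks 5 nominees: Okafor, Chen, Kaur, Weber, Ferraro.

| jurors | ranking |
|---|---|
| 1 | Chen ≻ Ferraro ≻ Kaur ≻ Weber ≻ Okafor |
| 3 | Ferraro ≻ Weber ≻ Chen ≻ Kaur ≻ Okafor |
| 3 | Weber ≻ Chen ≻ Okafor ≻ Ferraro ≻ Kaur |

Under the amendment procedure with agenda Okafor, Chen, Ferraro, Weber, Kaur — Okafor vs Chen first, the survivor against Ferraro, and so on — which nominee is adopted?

Round 1: Okafor vs Chen — 0–7, Chen advances.
Round 2: Chen vs Ferraro — 4–3, Chen advances.
Round 3: Chen vs Weber — 1–6, Weber advances.
Round 4: Weber vs Kaur — 6–1, Weber advances.
Weber survives the agenda.

Weber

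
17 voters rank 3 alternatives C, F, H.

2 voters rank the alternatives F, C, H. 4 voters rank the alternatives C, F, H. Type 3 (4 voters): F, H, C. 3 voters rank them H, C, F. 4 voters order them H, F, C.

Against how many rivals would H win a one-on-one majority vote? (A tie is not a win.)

H against each rival (17 voters):
H vs C: H preferred on 4+3+4 = 11 ballots; H wins 11–6.
H vs F: 3+4 = 7 for H, 10 for F — F by 10–7.
H beats C; loses to F — 1 pairwise win.

1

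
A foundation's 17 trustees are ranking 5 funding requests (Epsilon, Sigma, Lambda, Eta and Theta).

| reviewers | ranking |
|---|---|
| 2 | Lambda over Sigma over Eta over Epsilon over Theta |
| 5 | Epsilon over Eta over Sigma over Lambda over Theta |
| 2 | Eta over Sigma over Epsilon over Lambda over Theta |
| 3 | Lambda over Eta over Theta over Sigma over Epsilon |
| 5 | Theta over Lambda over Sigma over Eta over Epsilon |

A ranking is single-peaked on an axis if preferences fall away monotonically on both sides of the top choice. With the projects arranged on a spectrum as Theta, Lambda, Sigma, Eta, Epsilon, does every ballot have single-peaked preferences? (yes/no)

no

Axis positions: Theta=1, Lambda=2, Sigma=3, Eta=4, Epsilon=5.
Faction 1 (peak Lambda at position 2): ranking walks positions 2-3-4-5-1, expanding outward from the peak — single-peaked.
Faction 2 (peak Epsilon at position 5): ranking walks positions 5-4-3-2-1, expanding outward from the peak — single-peaked.
Faction 3 (peak Eta at position 4): ranking walks positions 4-3-5-2-1, expanding outward from the peak — single-peaked.
Faction 4: ranking walks positions 2-4-1-3-5; Eta is ranked above Sigma even though Sigma lies between Eta and the peak Lambda on the axis — preferences dip and rise again. Not single-peaked.
Faction 5 (peak Theta at position 1): ranking walks positions 1-2-3-4-5, expanding outward from the peak — single-peaked.
Faction 4 violates single-peakedness, so the profile is not single-peaked on this axis.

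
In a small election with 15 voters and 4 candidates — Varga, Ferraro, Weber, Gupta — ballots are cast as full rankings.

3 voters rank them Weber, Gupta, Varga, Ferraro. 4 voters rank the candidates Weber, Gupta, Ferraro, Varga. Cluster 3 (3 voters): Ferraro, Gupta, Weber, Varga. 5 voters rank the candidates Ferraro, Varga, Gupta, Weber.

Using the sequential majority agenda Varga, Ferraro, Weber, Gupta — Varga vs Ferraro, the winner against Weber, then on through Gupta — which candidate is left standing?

Round 1: Varga vs Ferraro — 3–12, Ferraro advances.
Round 2: Ferraro vs Weber — 8–7, Ferraro advances.
Round 3: Ferraro vs Gupta — 8–7, Ferraro advances.
Ferraro survives the agenda.

Ferraro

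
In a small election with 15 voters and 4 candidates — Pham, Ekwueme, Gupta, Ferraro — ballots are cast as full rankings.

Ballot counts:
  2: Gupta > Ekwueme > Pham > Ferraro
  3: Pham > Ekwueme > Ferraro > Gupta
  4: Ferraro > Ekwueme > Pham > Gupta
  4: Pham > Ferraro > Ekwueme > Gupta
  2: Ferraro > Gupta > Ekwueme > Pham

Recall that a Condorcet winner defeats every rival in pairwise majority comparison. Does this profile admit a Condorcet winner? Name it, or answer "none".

Head-to-head results (15 voters):
Pham vs Ekwueme: 3+4 = 7 for Pham, 8 for Ekwueme — Ekwueme by 8–7.
Pham vs Gupta: 11 to 4, Pham.
Pham vs Ferraro: Pham preferred on 2+3+4 = 9 ballots; Pham wins 9–6.
Ekwueme vs Gupta: Ekwueme is ranked higher on 3+4+4 = 11 ballots, Gupta on 4. Ekwueme wins 11–4.
Ekwueme vs Ferraro: Ekwueme is ranked higher on 2+3 = 5 ballots, Ferraro on 10. Ferraro wins 10–5.
Gupta vs Ferraro: Gupta preferred on 2 ballots; Ferraro wins 13–2.
Each candidate drops at least one matchup (Pham loses to Ekwueme; Ekwueme loses to Ferraro; Gupta loses to Pham; Ferraro loses to Pham); the cycle Pham beats Ferraro beats Ekwueme beats Pham rules out a Condorcet winner.

none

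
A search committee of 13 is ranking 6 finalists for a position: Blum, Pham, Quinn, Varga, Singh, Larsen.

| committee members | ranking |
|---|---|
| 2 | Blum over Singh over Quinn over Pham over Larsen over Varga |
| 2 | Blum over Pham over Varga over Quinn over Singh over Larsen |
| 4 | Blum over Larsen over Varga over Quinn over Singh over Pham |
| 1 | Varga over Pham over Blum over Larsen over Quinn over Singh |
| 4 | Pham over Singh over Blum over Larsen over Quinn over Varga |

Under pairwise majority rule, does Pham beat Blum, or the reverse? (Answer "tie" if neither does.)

Blum

Ballots ranking Pham above Blum: 1 + 4 = 5.
Ballots ranking Blum above Pham: 13 − 5 = 8.
Blum wins the head-to-head 8–5.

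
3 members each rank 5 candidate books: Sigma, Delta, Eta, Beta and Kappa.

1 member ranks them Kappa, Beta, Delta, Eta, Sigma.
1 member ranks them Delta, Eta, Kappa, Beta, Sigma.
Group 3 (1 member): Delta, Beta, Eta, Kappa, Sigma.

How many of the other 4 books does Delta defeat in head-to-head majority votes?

Delta against each rival (3 members):
Delta vs Sigma: Delta wins 3–0.
Delta vs Eta: 3 to 0, Delta.
Delta vs Beta: 2 to 1, Delta.
Delta–Kappa: Delta 2–1.
Delta beats Sigma, Eta, Beta, Kappa — 4 pairwise wins.

4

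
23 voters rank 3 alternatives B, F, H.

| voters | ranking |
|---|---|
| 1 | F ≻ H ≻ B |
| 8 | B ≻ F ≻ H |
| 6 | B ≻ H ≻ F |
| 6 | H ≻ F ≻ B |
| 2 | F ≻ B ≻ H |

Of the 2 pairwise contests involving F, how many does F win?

F against each rival (23 voters):
F vs B: 9 to 14, B.
F–H: H 12–11.
F beats no one; loses to B, H — 0 pairwise wins.

0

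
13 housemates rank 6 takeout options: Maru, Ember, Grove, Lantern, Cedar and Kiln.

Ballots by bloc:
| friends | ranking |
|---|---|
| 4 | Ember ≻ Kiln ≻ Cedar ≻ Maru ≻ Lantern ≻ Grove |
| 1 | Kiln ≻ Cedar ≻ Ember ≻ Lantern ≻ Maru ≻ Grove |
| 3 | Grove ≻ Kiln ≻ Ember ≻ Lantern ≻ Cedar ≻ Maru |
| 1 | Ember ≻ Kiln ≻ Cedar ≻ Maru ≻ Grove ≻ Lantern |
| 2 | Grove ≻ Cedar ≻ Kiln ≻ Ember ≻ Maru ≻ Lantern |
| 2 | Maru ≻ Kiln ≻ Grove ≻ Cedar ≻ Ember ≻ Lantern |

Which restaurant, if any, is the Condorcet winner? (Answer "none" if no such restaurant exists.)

Check each pair by majority over 13 ballots:
Maru vs Ember: Maru preferred on 2 ballots; Ember wins 11–2.
Maru vs Grove: Maru, 8–5.
Maru vs Lantern: 9 to 4, Maru.
Maru vs Cedar: Maru preferred on 2 ballots; Cedar wins 11–2.
Maru vs Kiln: Maru preferred on 2 ballots; Kiln wins 11–2.
Ember vs Grove: Grove wins 7–6.
Ember vs Lantern: 4+1+3+1+2+2 = 13 for Ember, 0 for Lantern — Ember by 13–0.
Ember vs Cedar: 8 to 5, Ember.
Ember vs Kiln: Ember preferred on 4+1 = 5 ballots; Kiln wins 8–5.
Grove vs Lantern: Grove preferred on 3+1+2+2 = 8 ballots; Grove wins 8–5.
Grove vs Cedar: Grove, 7–6.
Grove vs Kiln: 5 to 8, Kiln.
Lantern vs Cedar: 3 to 10, Cedar.
Lantern vs Kiln: Lantern is ranked higher on 0 ballots, Kiln on 13. Kiln wins 13–0.
Cedar–Kiln: Kiln 11–2.
Kiln wins every pairwise contest, so Kiln is the Condorcet winner.

Kiln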